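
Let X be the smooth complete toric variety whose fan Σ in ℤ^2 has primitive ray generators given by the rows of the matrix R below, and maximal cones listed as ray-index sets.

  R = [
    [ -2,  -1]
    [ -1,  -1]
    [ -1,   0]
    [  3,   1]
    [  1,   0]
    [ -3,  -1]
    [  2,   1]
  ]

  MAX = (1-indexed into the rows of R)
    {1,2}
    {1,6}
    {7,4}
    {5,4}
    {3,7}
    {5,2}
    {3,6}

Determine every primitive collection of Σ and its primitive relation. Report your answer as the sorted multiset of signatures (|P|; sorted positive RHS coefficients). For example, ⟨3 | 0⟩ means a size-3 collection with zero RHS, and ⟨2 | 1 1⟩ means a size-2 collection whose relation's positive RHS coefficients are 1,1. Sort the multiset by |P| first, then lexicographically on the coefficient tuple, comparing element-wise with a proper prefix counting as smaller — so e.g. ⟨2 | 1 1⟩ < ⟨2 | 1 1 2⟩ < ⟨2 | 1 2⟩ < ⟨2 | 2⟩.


|primitive collections| = 14. Relations:

  P={1,7}:  v_{1} + v_{7} = 0  so sig = ⟨2 | 0⟩
  P={3,5}:  v_{3} + v_{5} = 0  so sig = ⟨2 | 0⟩
  P={4,6}:  v_{4} + v_{6} = 0  so sig = ⟨2 | 0⟩
  P={1,3}:  v_{1} + v_{3} = v_{6}  so sig = ⟨2 | 1⟩
  P={1,4}:  v_{1} + v_{4} = v_{5}  so sig = ⟨2 | 1⟩
  P={1,5}:  v_{1} + v_{5} = v_{2}  so sig = ⟨2 | 1⟩
  P={2,3}:  v_{2} + v_{3} = v_{1}  so sig = ⟨2 | 1⟩
  P={2,7}:  v_{2} + v_{7} = v_{5}  so sig = ⟨2 | 1⟩
  P={3,4}:  v_{3} + v_{4} = v_{7}  so sig = ⟨2 | 1⟩
  P={5,6}:  v_{5} + v_{6} = v_{1}  so sig = ⟨2 | 1⟩
  P={5,7}:  v_{5} + v_{7} = v_{4}  so sig = ⟨2 | 1⟩
  P={6,7}:  v_{6} + v_{7} = v_{3}  so sig = ⟨2 | 1⟩
  P={2,4}:  v_{2} + v_{4} = 2·v_{5}  so sig = ⟨2 | 2⟩
  P={2,6}:  v_{2} + v_{6} = 2·v_{1}  so sig = ⟨2 | 2⟩

Signatures (|P|; sorted positive RHS coefficients), sorted:
{ ⟨2 | 0⟩ ×3,  ⟨2 | 1⟩ ×9,  ⟨2 | 2⟩ ×2 }


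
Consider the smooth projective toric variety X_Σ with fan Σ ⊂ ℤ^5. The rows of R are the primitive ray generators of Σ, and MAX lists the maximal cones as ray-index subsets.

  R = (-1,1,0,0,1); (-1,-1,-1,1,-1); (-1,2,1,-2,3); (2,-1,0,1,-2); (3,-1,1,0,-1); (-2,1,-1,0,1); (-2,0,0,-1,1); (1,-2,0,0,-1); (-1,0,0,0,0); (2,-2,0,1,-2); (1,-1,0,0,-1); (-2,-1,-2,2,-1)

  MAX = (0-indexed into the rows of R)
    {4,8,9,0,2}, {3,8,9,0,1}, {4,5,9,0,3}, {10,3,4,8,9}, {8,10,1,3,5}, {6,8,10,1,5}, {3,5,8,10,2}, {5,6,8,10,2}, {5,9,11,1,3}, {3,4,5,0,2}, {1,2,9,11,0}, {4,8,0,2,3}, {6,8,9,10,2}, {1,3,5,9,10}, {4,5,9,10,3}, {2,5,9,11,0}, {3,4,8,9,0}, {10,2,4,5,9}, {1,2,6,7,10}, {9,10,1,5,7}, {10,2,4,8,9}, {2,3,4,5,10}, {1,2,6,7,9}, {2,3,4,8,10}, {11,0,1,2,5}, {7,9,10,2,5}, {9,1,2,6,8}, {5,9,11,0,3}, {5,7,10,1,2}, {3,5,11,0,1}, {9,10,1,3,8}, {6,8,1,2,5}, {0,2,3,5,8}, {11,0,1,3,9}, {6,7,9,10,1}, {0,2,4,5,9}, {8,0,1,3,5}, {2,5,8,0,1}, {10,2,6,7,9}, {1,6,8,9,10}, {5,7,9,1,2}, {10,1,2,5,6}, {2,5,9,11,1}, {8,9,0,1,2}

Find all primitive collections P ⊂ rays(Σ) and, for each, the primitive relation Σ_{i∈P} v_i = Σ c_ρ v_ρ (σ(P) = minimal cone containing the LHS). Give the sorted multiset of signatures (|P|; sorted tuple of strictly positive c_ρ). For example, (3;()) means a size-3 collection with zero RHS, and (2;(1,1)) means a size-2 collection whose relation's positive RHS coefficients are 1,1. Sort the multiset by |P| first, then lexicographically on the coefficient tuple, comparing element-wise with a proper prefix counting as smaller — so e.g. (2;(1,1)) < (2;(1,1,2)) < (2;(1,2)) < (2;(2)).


Σ has 24 primitive collections:

  {0,10}:  v_{0} + v_{10} = 0  →  sig = (2;())
  {1,4}:  v_{1} + v_{4} = v_{9}  →  sig = (2;(1))
  {3,6}:  v_{3} + v_{6} = v_{8} + v_{10}  →  sig = (2;(1,1))
  {3,7}:  v_{3} + v_{7} = v_{9} + v_{10}  →  sig = (2;(1,1))
  {7,8}:  v_{7} + v_{8} = v_{6} + v_{9}  →  sig = (2;(1,1))
  {0,6}:  v_{0} + v_{6} = v_{1} + v_{2} + v_{8}  →  sig = (2;(1,1,1))
  {0,7}:  v_{0} + v_{7} = v_{1} + v_{2} + v_{9}  →  sig = (2;(1,1,1))
  {10,11}:  v_{10} + v_{11} = v_{1} + v_{5} + v_{9}  →  sig = (2;(1,1,1))
  {4,6}:  v_{4} + v_{6} = v_{2} + v_{8} + v_{9} + v_{10}  →  sig = (2;(1,1,1,1))
  {4,7}:  v_{4} + v_{7} = v_{2} + 2·v_{9} + v_{10}  →  sig = (2;(1,1,2))
  {4,11}:  v_{4} + v_{11} = v_{0} + v_{5} + 2·v_{9}  →  sig = (2;(1,1,2))
  {7,11}:  v_{7} + v_{11} = 2·v_{1} + v_{2} + v_{5} + 2·v_{9}  →  sig = (2;(1,1,2,2))
  {8,11}:  v_{8} + v_{11} = v_{0} + 2·v_{1}  →  sig = (2;(1,2))
  {6,11}:  v_{6} + v_{11} = 3·v_{1} + v_{2}  →  sig = (2;(1,3))
  {1,2,3}:  v_{1} + v_{2} + v_{3} = 0  →  sig = (3;())
  {4,5,8}:  v_{4} + v_{5} + v_{8} = 0  →  sig = (3;())
  {2,3,9}:  v_{2} + v_{3} + v_{9} = v_{4}  →  sig = (3;(1))
  {5,8,9}:  v_{5} + v_{8} + v_{9} = v_{1}  →  sig = (3;(1))
  {2,3,11}:  v_{2} + v_{3} + v_{11} = v_{0} + v_{5} + v_{9}  →  sig = (3;(1,1,1))
  {5,6,9}:  v_{5} + v_{6} + v_{9} = 2·v_{1} + v_{2} + v_{10}  →  sig = (3;(1,1,2))
  {5,6,7}:  v_{5} + v_{6} + v_{7} = 3·v_{1} + 2·v_{2} + 2·v_{10}  →  sig = (3;(2,2,3))
  {0,1,5,9}:  v_{0} + v_{1} + v_{5} + v_{9} = v_{11}  →  sig = (4;(1))
  {1,2,8,10}:  v_{1} + v_{2} + v_{8} + v_{10} = v_{6}  →  sig = (4;(1))
  {1,2,9,10}:  v_{1} + v_{2} + v_{9} + v_{10} = v_{7}  →  sig = (4;(1))

so the primitive-relation signature multiset is
{ (2;()),  (2;(1)),  (2;(1,1)) ×3,  (2;(1,1,1)) ×3,  (2;(1,1,1,1)),  (2;(1,1,2)) ×2,  (2;(1,1,2,2)),  (2;(1,2)),  (2;(1,3)),  (3;()) ×2,  (3;(1)) ×2,  (3;(1,1,1)),  (3;(1,1,2)),  (3;(2,2,3)),  (4;(1)) ×3 }


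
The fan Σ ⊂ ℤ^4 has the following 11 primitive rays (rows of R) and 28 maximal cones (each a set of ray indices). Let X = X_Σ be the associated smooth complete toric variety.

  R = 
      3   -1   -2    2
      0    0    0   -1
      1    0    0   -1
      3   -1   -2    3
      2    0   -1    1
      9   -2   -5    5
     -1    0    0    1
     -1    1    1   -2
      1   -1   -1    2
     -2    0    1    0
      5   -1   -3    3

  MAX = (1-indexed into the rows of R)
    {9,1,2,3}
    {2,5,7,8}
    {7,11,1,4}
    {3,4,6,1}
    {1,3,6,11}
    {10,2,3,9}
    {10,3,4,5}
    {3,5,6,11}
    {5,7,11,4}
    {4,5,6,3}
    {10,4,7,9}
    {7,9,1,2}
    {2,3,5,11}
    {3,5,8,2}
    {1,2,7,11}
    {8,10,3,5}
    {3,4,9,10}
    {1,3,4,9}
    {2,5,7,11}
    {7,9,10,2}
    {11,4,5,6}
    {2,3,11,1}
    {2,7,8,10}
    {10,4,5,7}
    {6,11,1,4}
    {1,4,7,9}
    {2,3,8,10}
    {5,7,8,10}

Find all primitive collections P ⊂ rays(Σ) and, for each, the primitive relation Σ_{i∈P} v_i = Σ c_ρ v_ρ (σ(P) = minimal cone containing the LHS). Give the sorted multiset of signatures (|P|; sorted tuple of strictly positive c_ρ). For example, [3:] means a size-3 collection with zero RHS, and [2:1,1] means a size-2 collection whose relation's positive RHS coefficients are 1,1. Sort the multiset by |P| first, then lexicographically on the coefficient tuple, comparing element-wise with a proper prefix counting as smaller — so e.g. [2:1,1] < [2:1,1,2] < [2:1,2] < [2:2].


18 collections generate NE(X_Σ); each relation:

  • {3,7}:  v_{3} + v_{7} = 0  ⇒ sig = [2:]
  • {8,9}:  v_{8} + v_{9} = 0  ⇒ sig = [2:]
  • {1,5}:  v_{1} + v_{5} = v_{11}  ⇒ sig = [2:1]
  • {1,10}:  v_{1} + v_{10} = v_{9}  ⇒ sig = [2:1]
  • {2,4}:  v_{2} + v_{4} = v_{1}  ⇒ sig = [2:1]
  • {4,8}:  v_{4} + v_{8} = v_{5}  ⇒ sig = [2:1]
  • {5,9}:  v_{5} + v_{9} = v_{4}  ⇒ sig = [2:1]
  • {10,11}:  v_{10} + v_{11} = v_{4}  ⇒ sig = [2:1]
  • {1,8}:  v_{1} + v_{8} = v_{2} + v_{5}  ⇒ sig = [2:1,1]
  • {6,7}:  v_{6} + v_{7} = v_{4} + v_{11}  ⇒ sig = [2:1,1]
  • {9,11}:  v_{9} + v_{11} = v_{1} + v_{4}  ⇒ sig = [2:1,1]
  • {2,6}:  v_{2} + v_{6} = v_{1} + v_{3} + v_{11}  ⇒ sig = [2:1,1,1]
  • {6,8}:  v_{6} + v_{8} = v_{3} + v_{5} + v_{11}  ⇒ sig = [2:1,1,1]
  • {6,9}:  v_{6} + v_{9} = v_{1} + v_{3} + 2·v_{4}  ⇒ sig = [2:1,1,2]
  • {6,10}:  v_{6} + v_{10} = v_{3} + 2·v_{4}  ⇒ sig = [2:1,2]
  • {8,11}:  v_{8} + v_{11} = v_{2} + 2·v_{5}  ⇒ sig = [2:1,2]
  • {2,5,10}:  v_{2} + v_{5} + v_{10} = 0  ⇒ sig = [3:]
  • {3,4,11}:  v_{3} + v_{4} + v_{11} = v_{6}  ⇒ sig = [3:1]

Sorted signature multiset PRS(X):
{ [2:] ×2,  [2:1] ×6,  [2:1,1] ×3,  [2:1,1,1] ×2,  [2:1,1,2],  [2:1,2] ×2,  [3:],  [3:1] }


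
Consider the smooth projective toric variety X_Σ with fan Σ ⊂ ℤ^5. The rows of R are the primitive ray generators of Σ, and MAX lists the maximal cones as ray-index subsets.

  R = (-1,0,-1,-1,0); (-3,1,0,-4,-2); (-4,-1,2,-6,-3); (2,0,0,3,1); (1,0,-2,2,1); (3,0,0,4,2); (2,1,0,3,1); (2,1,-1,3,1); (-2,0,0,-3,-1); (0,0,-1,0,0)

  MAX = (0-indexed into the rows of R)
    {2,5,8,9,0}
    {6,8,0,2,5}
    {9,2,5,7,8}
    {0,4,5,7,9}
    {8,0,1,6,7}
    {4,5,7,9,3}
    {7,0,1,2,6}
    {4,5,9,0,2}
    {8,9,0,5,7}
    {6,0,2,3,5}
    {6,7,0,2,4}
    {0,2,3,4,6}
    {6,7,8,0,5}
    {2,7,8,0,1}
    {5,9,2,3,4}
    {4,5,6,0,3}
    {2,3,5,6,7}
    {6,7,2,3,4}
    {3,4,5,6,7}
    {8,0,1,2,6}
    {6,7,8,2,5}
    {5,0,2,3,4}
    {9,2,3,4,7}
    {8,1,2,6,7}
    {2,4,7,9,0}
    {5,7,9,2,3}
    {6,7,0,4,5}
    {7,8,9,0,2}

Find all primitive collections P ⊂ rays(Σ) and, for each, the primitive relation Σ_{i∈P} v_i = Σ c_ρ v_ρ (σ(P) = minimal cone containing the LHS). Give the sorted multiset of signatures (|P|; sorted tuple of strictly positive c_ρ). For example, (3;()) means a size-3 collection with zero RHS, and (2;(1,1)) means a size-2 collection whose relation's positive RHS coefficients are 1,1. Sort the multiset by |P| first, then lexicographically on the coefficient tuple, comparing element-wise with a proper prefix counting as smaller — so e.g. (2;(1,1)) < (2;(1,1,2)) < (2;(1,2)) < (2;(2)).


The 13 primitive collections of Σ (r=10, n=5):

  {3,8}:  v_{3} + v_{8} = 0  →  sig = (2;())
  {6,9}:  v_{6} + v_{9} = v_{7}  →  sig = (2;(1))
  {1,5}:  v_{1} + v_{5} = v_{6} + v_{8}  →  sig = (2;(1,1))
  {4,8}:  v_{4} + v_{8} = v_{0} + v_{9}  →  sig = (2;(1,1))
  {1,3}:  v_{1} + v_{3} = v_{0} + v_{2} + v_{6} + v_{7}  →  sig = (2;(1,1,1,1))
  {1,9}:  v_{1} + v_{9} = v_{0} + v_{2} + 2·v_{7} + v_{8}  →  sig = (2;(1,1,1,2))
  {1,4}:  v_{1} + v_{4} = 2·v_{0} + v_{2} + 2·v_{7}  →  sig = (2;(1,2,2))
  {0,3,9}:  v_{0} + v_{3} + v_{9} = v_{4}  →  sig = (3;(1))
  {0,3,7}:  v_{0} + v_{3} + v_{7} = v_{4} + v_{6}  →  sig = (3;(1,1))
  {0,2,5,7}:  v_{0} + v_{2} + v_{5} + v_{7} = 0  →  sig = (4;())
  {2,4,5,6}:  v_{2} + v_{4} + v_{5} + v_{6} = v_{3}  →  sig = (4;(1))
  {2,4,5,7}:  v_{2} + v_{4} + v_{5} + v_{7} = v_{3} + v_{9}  →  sig = (4;(1,1))
  {0,2,6,7,8}:  v_{0} + v_{2} + v_{6} + v_{7} + v_{8} = v_{1}  →  sig = (5;(1))

Hence PRS(X_Σ) =
    (2;())
    (2;(1))
    (2;(1,1))
    (2;(1,1))
    (2;(1,1,1,1))
    (2;(1,1,1,2))
    (2;(1,2,2))
    (3;(1))
    (3;(1,1))
    (4;())
    (4;(1))
    (4;(1,1))
    (5;(1))


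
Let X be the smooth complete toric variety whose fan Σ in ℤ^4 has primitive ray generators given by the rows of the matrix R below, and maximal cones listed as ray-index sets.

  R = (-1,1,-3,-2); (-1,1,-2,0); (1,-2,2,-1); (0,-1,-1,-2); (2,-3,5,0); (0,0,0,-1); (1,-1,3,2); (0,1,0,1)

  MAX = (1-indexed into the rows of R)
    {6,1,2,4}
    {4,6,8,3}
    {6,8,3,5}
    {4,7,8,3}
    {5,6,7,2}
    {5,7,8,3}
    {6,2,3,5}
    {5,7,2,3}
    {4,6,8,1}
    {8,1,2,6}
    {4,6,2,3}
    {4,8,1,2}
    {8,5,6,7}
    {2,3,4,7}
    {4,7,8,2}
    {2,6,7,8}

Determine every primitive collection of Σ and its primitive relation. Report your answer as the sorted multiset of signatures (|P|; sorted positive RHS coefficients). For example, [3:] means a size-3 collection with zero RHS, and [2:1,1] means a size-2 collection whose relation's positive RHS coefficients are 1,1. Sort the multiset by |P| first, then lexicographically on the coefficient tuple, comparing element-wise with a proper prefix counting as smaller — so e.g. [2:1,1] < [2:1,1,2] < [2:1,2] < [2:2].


Σ has 9 primitive collections:

  • {1,7}:  v_{1} + v_{7} = 0 ; sig = [2:]
  • {1,3}:  v_{1} + v_{3} = v_{4} + v_{6} ; sig = [2:1,1]
  • {1,5}:  v_{1} + v_{5} = v_{3} + v_{6} ; sig = [2:1,1]
  • {4,5}:  v_{4} + v_{5} = 2·v_{3} ; sig = [2:2]
  • {2,3,8}:  v_{2} + v_{3} + v_{8} = 0 ; sig = [3:]
  • {3,6,7}:  v_{3} + v_{6} + v_{7} = v_{5} ; sig = [3:1]
  • {4,6,7}:  v_{4} + v_{6} + v_{7} = v_{3} ; sig = [3:1]
  • {2,5,8}:  v_{2} + v_{5} + v_{8} = v_{6} + v_{7} ; sig = [3:1,1]
  • {2,4,6,8}:  v_{2} + v_{4} + v_{6} + v_{8} = v_{1} ; sig = [4:1]

Sorted signature multiset PRS(X):
[[2:], [2:1,1], [2:1,1], [2:2], [3:], [3:1], [3:1], [3:1,1], [4:1]]


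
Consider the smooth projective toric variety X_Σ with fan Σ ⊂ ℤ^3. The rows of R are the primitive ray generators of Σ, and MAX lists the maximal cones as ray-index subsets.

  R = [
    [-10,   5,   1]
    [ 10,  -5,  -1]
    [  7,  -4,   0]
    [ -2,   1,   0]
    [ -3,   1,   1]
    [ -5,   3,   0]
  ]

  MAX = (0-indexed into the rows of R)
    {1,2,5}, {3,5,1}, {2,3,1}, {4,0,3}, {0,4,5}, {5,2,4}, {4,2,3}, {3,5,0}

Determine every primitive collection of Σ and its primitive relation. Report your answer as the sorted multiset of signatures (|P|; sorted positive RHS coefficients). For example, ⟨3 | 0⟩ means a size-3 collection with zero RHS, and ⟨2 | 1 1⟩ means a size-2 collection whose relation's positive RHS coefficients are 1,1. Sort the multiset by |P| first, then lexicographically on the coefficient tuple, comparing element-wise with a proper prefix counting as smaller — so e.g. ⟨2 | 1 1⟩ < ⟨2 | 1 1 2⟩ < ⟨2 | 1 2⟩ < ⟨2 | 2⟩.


The 5 primitive collections of Σ (r=6, n=3):

  P={0,1}:  v_{0} + v_{1} = 0  ⇒ sig = ⟨2 | 0⟩
  P={0,2}:  v_{0} + v_{2} = v_{4}  ⇒ sig = ⟨2 | 1⟩
  P={1,4}:  v_{1} + v_{4} = v_{2}  ⇒ sig = ⟨2 | 1⟩
  P={2,3,5}:  v_{2} + v_{3} + v_{5} = 0  ⇒ sig = ⟨3 | 0⟩
  P={3,4,5}:  v_{3} + v_{4} + v_{5} = v_{0}  ⇒ sig = ⟨3 | 1⟩

so the primitive-relation signature multiset is
[⟨2 | 0⟩, ⟨2 | 1⟩, ⟨2 | 1⟩, ⟨3 | 0⟩, ⟨3 | 1⟩]


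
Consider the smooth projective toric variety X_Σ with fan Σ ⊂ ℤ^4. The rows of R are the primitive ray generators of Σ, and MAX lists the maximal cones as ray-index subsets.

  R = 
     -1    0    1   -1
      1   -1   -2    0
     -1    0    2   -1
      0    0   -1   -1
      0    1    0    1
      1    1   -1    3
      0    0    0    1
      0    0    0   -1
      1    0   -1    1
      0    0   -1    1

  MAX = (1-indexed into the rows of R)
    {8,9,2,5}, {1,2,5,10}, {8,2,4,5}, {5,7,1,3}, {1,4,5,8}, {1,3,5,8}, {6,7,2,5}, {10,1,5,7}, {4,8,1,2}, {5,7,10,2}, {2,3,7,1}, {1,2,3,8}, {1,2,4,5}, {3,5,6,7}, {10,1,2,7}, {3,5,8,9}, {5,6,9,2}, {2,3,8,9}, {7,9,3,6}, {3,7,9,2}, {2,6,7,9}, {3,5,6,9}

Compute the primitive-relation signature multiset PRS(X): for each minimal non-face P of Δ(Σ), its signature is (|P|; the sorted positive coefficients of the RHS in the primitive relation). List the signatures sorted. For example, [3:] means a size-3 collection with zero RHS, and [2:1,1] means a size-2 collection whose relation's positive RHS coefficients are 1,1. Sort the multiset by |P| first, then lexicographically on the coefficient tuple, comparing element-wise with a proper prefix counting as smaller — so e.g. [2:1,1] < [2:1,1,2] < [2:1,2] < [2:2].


Σ has 18 primitive collections:

  P={1,9}:  v_{1} + v_{9} = 0 ; sig = [2:]
  P={7,8}:  v_{7} + v_{8} = 0 ; sig = [2:]
  P={1,6}:  v_{1} + v_{6} = v_{5} + v_{7} ; sig = [2:1,1]
  P={3,4}:  v_{3} + v_{4} = v_{1} + v_{8} ; sig = [2:1,1]
  P={3,10}:  v_{3} + v_{10} = v_{1} + v_{7} ; sig = [2:1,1]
  P={6,8}:  v_{6} + v_{8} = v_{5} + v_{9} ; sig = [2:1,1]
  P={4,7}:  v_{4} + v_{7} = v_{1} + v_{2} + v_{5} ; sig = [2:1,1,1]
  P={4,9}:  v_{4} + v_{9} = v_{2} + v_{5} + v_{8} ; sig = [2:1,1,1]
  P={8,10}:  v_{8} + v_{10} = v_{1} + v_{2} + v_{5} ; sig = [2:1,1,1]
  P={9,10}:  v_{9} + v_{10} = v_{2} + v_{5} + v_{7} ; sig = [2:1,1,1]
  P={4,6}:  v_{4} + v_{6} = v_{2} + 2·v_{5} ; sig = [2:1,2]
  P={6,10}:  v_{6} + v_{10} = v_{2} + 2·v_{5} + 2·v_{7} ; sig = [2:1,2,2]
  P={4,10}:  v_{4} + v_{10} = 2·v_{1} + 2·v_{2} + 2·v_{5} ; sig = [2:2,2,2]
  P={2,3,5}:  v_{2} + v_{3} + v_{5} = 0 ; sig = [3:]
  P={5,7,9}:  v_{5} + v_{7} + v_{9} = v_{6} ; sig = [3:1]
  P={2,3,6}:  v_{2} + v_{3} + v_{6} = v_{7} + v_{9} ; sig = [3:1,1]
  P={1,2,5,7}:  v_{1} + v_{2} + v_{5} + v_{7} = v_{10} ; sig = [4:1]
  P={1,2,5,8}:  v_{1} + v_{2} + v_{5} + v_{8} = v_{4} ; sig = [4:1]

Sorted signature multiset PRS(X):
    |P|=2: 13 collections, coeffs (), (), (1,1), (1,1), (1,1), (1,1), (1,1,1), (1,1,1), (1,1,1), (1,1,1), (1,2), (1,2,2), (2,2,2)
    |P|=3: 3 collections, coeffs (), (1), (1,1)
    |P|=4: 2 collections, coeffs (1), (1)


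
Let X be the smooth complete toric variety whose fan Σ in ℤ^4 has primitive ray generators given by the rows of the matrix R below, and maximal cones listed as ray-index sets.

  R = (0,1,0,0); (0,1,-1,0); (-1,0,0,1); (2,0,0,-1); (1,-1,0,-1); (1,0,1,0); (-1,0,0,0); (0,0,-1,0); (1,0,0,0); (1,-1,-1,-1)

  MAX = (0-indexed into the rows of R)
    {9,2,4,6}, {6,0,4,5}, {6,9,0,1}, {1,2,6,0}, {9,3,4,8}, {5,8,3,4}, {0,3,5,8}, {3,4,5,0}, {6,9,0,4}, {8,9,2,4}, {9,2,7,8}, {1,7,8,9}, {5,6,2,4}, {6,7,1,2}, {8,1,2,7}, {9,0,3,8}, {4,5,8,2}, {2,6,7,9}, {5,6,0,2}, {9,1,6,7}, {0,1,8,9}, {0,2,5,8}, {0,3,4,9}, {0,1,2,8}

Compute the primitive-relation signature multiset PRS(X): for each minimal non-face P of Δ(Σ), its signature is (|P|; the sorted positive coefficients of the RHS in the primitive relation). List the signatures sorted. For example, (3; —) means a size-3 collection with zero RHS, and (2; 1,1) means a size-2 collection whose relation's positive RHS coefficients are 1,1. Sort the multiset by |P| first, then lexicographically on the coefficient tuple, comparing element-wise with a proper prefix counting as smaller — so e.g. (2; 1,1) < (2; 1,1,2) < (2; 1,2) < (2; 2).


15 minimal non-faces of Δ(Σ) (on 10 rays):

  P = {6,8}:  v_{6} + v_{8} = 0  ⇒ sig = (2; —)
  P = {0,7}:  v_{0} + v_{7} = v_{1}  ⇒ sig = (2; 1)
  P = {2,3}:  v_{2} + v_{3} = v_{8}  ⇒ sig = (2; 1)
  P = {4,7}:  v_{4} + v_{7} = v_{9}  ⇒ sig = (2; 1)
  P = {5,7}:  v_{5} + v_{7} = v_{8}  ⇒ sig = (2; 1)
  P = {1,4}:  v_{1} + v_{4} = v_{0} + v_{9}  ⇒ sig = (2; 1,1)
  P = {1,5}:  v_{1} + v_{5} = v_{0} + v_{8}  ⇒ sig = (2; 1,1)
  P = {3,6}:  v_{3} + v_{6} = v_{0} + v_{4}  ⇒ sig = (2; 1,1)
  P = {5,9}:  v_{5} + v_{9} = v_{4} + v_{8}  ⇒ sig = (2; 1,1)
  P = {3,7}:  v_{3} + v_{7} = v_{0} + v_{8} + v_{9}  ⇒ sig = (2; 1,1,1)
  P = {1,3}:  v_{1} + v_{3} = 2·v_{0} + v_{8} + v_{9}  ⇒ sig = (2; 1,1,2)
  P = {0,2,4}:  v_{0} + v_{2} + v_{4} = 0  ⇒ sig = (3; —)
  P = {0,2,9}:  v_{0} + v_{2} + v_{9} = v_{7}  ⇒ sig = (3; 1)
  P = {0,4,8}:  v_{0} + v_{4} + v_{8} = v_{3}  ⇒ sig = (3; 1)
  P = {1,2,9}:  v_{1} + v_{2} + v_{9} = 2·v_{7}  ⇒ sig = (3; 2)

Hence PRS(X_Σ) =
{ (2; —),  (2; 1) ×4,  (2; 1,1) ×4,  (2; 1,1,1),  (2; 1,1,2),  (3; —),  (3; 1) ×2,  (3; 2) }


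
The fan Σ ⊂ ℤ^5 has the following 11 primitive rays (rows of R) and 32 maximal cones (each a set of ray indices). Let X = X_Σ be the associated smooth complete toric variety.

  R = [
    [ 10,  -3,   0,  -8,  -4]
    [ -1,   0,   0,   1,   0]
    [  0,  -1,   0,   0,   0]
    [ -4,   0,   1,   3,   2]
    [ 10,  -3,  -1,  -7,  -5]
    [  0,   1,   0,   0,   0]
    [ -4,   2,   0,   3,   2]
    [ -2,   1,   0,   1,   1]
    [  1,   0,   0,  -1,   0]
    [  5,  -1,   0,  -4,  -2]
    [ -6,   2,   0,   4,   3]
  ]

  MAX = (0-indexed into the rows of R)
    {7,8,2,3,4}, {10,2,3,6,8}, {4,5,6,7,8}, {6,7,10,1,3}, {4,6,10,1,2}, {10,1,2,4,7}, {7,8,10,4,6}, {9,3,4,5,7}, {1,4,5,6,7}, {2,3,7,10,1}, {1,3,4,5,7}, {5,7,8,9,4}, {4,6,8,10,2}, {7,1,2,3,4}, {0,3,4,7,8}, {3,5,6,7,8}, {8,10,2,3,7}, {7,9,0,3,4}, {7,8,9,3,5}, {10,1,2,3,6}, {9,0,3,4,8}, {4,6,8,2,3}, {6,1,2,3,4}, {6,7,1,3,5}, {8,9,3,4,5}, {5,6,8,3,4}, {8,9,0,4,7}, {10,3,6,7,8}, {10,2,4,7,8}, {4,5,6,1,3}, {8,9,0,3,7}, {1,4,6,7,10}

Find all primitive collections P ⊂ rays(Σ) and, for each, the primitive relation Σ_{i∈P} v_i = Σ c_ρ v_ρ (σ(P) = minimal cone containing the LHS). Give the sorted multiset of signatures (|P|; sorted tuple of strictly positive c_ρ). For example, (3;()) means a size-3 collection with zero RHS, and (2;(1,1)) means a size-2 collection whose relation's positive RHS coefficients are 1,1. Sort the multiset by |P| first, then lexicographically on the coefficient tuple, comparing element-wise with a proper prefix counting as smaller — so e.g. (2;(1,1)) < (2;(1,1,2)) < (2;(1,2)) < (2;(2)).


17 minimal non-faces of Δ(Σ) (on 11 rays):

  P = {1,8}:  v_{1} + v_{8} = 0 — sig = (2;())
  P = {2,5}:  v_{2} + v_{5} = 0 — sig = (2;())
  P = {0,6}:  v_{0} + v_{6} = v_{8} + v_{9} — sig = (2;(1,1))
  P = {5,10}:  v_{5} + v_{10} = v_{6} + v_{7} — sig = (2;(1,1))
  P = {6,9}:  v_{6} + v_{9} = v_{5} + v_{8} — sig = (2;(1,1))
  P = {9,10}:  v_{9} + v_{10} = v_{7} + v_{8} — sig = (2;(1,1))
  P = {0,1}:  v_{0} + v_{1} = v_{3} + v_{4} + v_{7} + v_{9} — sig = (2;(1,1,1,1))
  P = {1,9}:  v_{1} + v_{9} = v_{3} + v_{4} + v_{5} + v_{7} — sig = (2;(1,1,1,1))
  P = {2,9}:  v_{2} + v_{9} = v_{3} + v_{4} + v_{7} + v_{8} — sig = (2;(1,1,1,1))
  P = {0,10}:  v_{0} + v_{10} = v_{3} + v_{4} + 2·v_{7} + 2·v_{8} — sig = (2;(1,1,2,2))
  P = {0,5}:  v_{0} + v_{5} = 2·v_{9} — sig = (2;(2))
  P = {0,2}:  v_{0} + v_{2} = 2·v_{3} + 2·v_{4} + 2·v_{7} + 2·v_{8} — sig = (2;(2,2,2,2))
  P = {2,6,7}:  v_{2} + v_{6} + v_{7} = v_{10} — sig = (3;(1))
  P = {3,4,10}:  v_{3} + v_{4} + v_{10} = v_{2} — sig = (3;(1))
  P = {3,4,6,7}:  v_{3} + v_{4} + v_{6} + v_{7} = 0 — sig = (4;())
  P = {3,4,5,7,8}:  v_{3} + v_{4} + v_{5} + v_{7} + v_{8} = v_{9} — sig = (5;(1))
  P = {3,4,7,8,9}:  v_{3} + v_{4} + v_{7} + v_{8} + v_{9} = v_{0} — sig = (5;(1))

Signatures (|P|; sorted positive RHS coefficients), sorted:
[(2;()), (2;()), (2;(1,1)), (2;(1,1)), (2;(1,1)), (2;(1,1)), (2;(1,1,1,1)), (2;(1,1,1,1)), (2;(1,1,1,1)), (2;(1,1,2,2)), (2;(2)), (2;(2,2,2,2)), (3;(1)), (3;(1)), (4;()), (5;(1)), (5;(1))]


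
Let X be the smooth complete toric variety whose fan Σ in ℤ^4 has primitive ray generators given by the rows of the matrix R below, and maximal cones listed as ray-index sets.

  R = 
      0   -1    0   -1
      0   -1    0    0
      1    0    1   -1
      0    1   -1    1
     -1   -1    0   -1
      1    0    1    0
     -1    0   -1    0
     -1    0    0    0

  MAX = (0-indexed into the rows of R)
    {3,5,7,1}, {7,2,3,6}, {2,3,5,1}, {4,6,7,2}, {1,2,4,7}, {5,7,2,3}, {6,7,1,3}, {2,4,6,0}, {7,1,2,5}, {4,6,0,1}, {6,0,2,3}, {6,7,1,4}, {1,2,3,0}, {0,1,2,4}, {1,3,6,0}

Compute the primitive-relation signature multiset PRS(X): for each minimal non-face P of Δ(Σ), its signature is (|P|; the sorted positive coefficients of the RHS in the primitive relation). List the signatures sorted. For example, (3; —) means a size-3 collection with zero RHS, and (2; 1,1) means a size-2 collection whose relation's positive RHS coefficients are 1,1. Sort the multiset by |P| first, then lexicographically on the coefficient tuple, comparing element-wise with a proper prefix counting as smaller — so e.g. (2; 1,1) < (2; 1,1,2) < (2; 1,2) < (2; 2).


|primitive collections| = 7. Relations:

  P = {5,6}:  v_{5} + v_{6} = 0  ⇒ sig = (2; —)
  P = {0,7}:  v_{0} + v_{7} = v_{4}  ⇒ sig = (2; 1)
  P = {3,4}:  v_{3} + v_{4} = v_{6}  ⇒ sig = (2; 1)
  P = {0,5}:  v_{0} + v_{5} = v_{1} + v_{2}  ⇒ sig = (2; 1,1)
  P = {4,5}:  v_{4} + v_{5} = v_{1} + v_{2} + v_{7}  ⇒ sig = (2; 1,1,1)
  P = {1,2,6}:  v_{1} + v_{2} + v_{6} = v_{0}  ⇒ sig = (3; 1)
  P = {1,2,3,7}:  v_{1} + v_{2} + v_{3} + v_{7} = 0  ⇒ sig = (4; —)

Sorted signature multiset PRS(X):
    |P|=2: 5 collections, coeffs (), (1), (1), (1,1), (1,1,1)
    |P|=3: 1 collection, coeffs (1)
    |P|=4: 1 collection, coeffs ()


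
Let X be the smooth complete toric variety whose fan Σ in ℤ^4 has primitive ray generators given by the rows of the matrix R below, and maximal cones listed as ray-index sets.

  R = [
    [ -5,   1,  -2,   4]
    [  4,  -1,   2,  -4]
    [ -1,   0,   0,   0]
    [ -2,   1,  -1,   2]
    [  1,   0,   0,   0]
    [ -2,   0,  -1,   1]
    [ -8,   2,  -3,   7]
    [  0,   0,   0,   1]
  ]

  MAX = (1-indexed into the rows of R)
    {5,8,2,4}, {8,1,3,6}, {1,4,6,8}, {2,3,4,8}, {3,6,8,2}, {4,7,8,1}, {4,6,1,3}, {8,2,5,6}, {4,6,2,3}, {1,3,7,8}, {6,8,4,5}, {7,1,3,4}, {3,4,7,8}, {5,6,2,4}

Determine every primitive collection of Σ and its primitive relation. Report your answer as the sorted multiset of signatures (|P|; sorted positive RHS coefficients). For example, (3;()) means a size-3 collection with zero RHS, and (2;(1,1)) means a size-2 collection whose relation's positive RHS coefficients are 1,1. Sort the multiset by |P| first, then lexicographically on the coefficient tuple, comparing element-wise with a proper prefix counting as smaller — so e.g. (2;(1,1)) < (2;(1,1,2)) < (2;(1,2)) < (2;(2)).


The 9 primitive collections of Σ (r=8, n=4):

  P={3,5}:  v_{3} + v_{5} = 0 — sig = (2;())
  P={1,2}:  v_{1} + v_{2} = v_{3} — sig = (2;(1))
  P={1,5}:  v_{1} + v_{5} = v_{4} + v_{6} + v_{8} — sig = (2;(1,1,1))
  P={5,7}:  v_{5} + v_{7} = v_{1} + v_{4} + v_{8} — sig = (2;(1,1,1))
  P={2,7}:  v_{2} + v_{7} = 2·v_{3} + v_{4} + v_{8} — sig = (2;(1,1,2))
  P={6,7}:  v_{6} + v_{7} = 2·v_{1} — sig = (2;(2))
  P={2,4,6,8}:  v_{2} + v_{4} + v_{6} + v_{8} = 0 — sig = (4;())
  P={1,3,4,8}:  v_{1} + v_{3} + v_{4} + v_{8} = v_{7} — sig = (4;(1))
  P={3,4,6,8}:  v_{3} + v_{4} + v_{6} + v_{8} = v_{1} — sig = (4;(1))

Hence PRS(X_Σ) =
    (2;())
    (2;(1))
    (2;(1,1,1))
    (2;(1,1,1))
    (2;(1,1,2))
    (2;(2))
    (4;())
    (4;(1))
    (4;(1))


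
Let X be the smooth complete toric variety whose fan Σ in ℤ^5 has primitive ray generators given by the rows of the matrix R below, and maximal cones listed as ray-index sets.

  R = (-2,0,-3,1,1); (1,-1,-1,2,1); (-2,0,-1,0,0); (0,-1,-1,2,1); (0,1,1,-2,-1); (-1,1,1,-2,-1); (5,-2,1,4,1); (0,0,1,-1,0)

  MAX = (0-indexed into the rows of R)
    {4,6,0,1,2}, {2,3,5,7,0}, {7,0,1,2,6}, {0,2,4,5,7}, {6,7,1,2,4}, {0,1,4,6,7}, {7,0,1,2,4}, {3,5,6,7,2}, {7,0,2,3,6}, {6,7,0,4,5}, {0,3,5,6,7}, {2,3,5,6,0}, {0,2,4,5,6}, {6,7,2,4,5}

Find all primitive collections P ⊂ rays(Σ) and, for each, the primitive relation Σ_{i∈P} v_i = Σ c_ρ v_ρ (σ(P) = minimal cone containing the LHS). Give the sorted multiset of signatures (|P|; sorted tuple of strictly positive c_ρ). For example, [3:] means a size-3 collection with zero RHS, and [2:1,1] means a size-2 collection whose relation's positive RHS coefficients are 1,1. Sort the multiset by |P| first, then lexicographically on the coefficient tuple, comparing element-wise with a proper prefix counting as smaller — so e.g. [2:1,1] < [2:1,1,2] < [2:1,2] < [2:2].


5 minimal non-faces of Δ(Σ) (on 8 rays):

  • {1,5}:  v_{1} + v_{5} = 0  ⟹  sig = [2:]
  • {3,4}:  v_{3} + v_{4} = 0  ⟹  sig = [2:]
  • {1,3}:  v_{1} + v_{3} = v_{0} + v_{2} + v_{6} + v_{7}  ⟹  sig = [2:1,1,1,1]
  • {0,2,4,6,7}:  v_{0} + v_{2} + v_{4} + v_{6} + v_{7} = v_{1}  ⟹  sig = [5:1]
  • {0,2,5,6,7}:  v_{0} + v_{2} + v_{5} + v_{6} + v_{7} = v_{3}  ⟹  sig = [5:1]

Signatures (|P|; sorted positive RHS coefficients), sorted:
    |P|=2: 3 collections, coeffs (), (), (1,1,1,1)
    |P|=5: 2 collections, coeffs (1), (1)


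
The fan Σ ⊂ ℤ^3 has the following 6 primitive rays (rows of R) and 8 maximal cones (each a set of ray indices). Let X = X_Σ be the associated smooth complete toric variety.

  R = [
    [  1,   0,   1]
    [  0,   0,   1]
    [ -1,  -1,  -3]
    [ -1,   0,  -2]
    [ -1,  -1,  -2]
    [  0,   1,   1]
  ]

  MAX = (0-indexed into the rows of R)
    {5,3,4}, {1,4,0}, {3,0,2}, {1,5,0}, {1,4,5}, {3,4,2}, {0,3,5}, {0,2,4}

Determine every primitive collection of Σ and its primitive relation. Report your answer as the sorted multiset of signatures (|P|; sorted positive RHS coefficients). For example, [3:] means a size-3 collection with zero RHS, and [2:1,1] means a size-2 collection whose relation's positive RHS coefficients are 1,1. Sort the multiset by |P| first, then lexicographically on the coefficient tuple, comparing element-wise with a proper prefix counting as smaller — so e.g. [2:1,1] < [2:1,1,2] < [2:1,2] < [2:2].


Σ has 5 primitive collections:

  • {1,2}:  v_{1} + v_{2} = v_{4}  →  sig = [2:1]
  • {2,5}:  v_{2} + v_{5} = v_{3}  →  sig = [2:1]
  • {1,3}:  v_{1} + v_{3} = v_{4} + v_{5}  →  sig = [2:1,1]
  • {0,4,5}:  v_{0} + v_{4} + v_{5} = 0  →  sig = [3:]
  • {0,3,4}:  v_{0} + v_{3} + v_{4} = v_{2}  →  sig = [3:1]

so the primitive-relation signature multiset is
    [2:1]
    [2:1]
    [2:1,1]
    [3:]
    [3:1]


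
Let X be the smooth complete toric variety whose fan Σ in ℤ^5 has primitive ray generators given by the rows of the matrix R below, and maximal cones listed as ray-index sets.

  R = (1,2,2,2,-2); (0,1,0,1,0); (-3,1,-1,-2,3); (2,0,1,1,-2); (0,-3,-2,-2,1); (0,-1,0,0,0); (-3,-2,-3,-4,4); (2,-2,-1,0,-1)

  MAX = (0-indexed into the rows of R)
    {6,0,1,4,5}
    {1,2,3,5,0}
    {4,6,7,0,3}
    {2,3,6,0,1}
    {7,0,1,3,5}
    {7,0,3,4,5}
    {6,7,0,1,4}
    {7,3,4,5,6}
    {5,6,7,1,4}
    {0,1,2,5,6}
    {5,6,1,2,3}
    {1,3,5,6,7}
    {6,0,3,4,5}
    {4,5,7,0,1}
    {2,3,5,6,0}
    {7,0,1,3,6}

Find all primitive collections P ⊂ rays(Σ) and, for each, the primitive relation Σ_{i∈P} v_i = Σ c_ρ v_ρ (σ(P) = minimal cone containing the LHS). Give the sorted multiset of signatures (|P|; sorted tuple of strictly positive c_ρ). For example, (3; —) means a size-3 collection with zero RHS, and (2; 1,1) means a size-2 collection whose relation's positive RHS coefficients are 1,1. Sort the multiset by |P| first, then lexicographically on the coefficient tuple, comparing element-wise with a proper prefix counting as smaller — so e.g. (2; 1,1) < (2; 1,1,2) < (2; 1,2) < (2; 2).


Primitive collections (5):

  P={2,4}:  v_{2} + v_{4} = v_{6} ; sig = (2; 1)
  P={2,7}:  v_{2} + v_{7} = v_{1} + v_{3} + v_{6} ; sig = (2; 1,1,1)
  P={1,3,4}:  v_{1} + v_{3} + v_{4} = v_{7} ; sig = (3; 1)
  P={0,5,6,7}:  v_{0} + v_{5} + v_{6} + v_{7} = v_{4} ; sig = (4; 1)
  P={0,1,3,5,6}:  v_{0} + v_{1} + v_{3} + v_{5} + v_{6} = 0 ; sig = (5; —)

Signatures (|P|; sorted positive RHS coefficients), sorted:
{ (2; 1),  (2; 1,1,1),  (3; 1),  (4; 1),  (5; —) }


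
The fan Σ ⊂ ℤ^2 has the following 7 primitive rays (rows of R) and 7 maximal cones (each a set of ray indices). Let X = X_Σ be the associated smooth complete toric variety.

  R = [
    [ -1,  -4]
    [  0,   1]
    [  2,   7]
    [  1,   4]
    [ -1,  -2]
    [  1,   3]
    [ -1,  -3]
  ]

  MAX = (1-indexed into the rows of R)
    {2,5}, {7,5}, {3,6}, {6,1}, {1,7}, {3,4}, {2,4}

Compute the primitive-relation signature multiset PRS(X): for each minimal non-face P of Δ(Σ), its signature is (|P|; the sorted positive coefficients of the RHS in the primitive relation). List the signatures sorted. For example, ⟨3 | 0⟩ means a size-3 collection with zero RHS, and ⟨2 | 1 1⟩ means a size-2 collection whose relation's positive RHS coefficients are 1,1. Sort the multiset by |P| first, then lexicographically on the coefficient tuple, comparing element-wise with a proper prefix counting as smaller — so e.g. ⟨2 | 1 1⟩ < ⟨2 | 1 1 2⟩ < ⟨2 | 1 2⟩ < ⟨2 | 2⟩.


14 collections generate NE(X_Σ); each relation:

  • {1,4}:  v_{1} + v_{4} = 0  ⇒ sig = ⟨2 | 0⟩
  • {6,7}:  v_{6} + v_{7} = 0  ⇒ sig = ⟨2 | 0⟩
  • {1,2}:  v_{1} + v_{2} = v_{7}  ⇒ sig = ⟨2 | 1⟩
  • {1,3}:  v_{1} + v_{3} = v_{6}  ⇒ sig = ⟨2 | 1⟩
  • {2,6}:  v_{2} + v_{6} = v_{4}  ⇒ sig = ⟨2 | 1⟩
  • {2,7}:  v_{2} + v_{7} = v_{5}  ⇒ sig = ⟨2 | 1⟩
  • {3,7}:  v_{3} + v_{7} = v_{4}  ⇒ sig = ⟨2 | 1⟩
  • {4,6}:  v_{4} + v_{6} = v_{3}  ⇒ sig = ⟨2 | 1⟩
  • {4,7}:  v_{4} + v_{7} = v_{2}  ⇒ sig = ⟨2 | 1⟩
  • {5,6}:  v_{5} + v_{6} = v_{2}  ⇒ sig = ⟨2 | 1⟩
  • {3,5}:  v_{3} + v_{5} = v_{2} + v_{4}  ⇒ sig = ⟨2 | 1 1⟩
  • {1,5}:  v_{1} + v_{5} = 2·v_{7}  ⇒ sig = ⟨2 | 2⟩
  • {2,3}:  v_{2} + v_{3} = 2·v_{4}  ⇒ sig = ⟨2 | 2⟩
  • {4,5}:  v_{4} + v_{5} = 2·v_{2}  ⇒ sig = ⟨2 | 2⟩

Hence PRS(X_Σ) =
    |P|=2: 14 collections, coeffs (), (), (1), (1), (1), (1), (1), (1), (1), (1), (1,1), (2), (2), (2)


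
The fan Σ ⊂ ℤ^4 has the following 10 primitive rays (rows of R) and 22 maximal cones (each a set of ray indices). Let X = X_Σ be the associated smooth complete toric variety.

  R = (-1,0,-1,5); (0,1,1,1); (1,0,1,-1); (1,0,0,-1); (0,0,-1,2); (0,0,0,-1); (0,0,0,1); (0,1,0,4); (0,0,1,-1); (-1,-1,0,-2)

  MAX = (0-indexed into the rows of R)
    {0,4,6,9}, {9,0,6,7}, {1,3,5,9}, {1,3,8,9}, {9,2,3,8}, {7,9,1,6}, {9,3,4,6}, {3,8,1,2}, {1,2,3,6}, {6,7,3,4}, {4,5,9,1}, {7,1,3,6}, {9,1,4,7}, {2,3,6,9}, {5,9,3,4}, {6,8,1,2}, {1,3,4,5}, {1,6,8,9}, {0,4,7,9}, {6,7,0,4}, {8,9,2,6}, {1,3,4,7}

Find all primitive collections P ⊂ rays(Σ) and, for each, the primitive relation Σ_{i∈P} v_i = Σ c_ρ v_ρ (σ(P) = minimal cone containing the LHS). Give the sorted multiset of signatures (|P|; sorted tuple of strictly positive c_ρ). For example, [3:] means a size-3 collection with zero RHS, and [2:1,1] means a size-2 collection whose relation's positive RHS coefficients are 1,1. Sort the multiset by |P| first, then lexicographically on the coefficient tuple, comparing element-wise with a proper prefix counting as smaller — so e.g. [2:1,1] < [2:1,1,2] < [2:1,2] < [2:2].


20 collections generate NE(X_Σ); each relation:

  • {5,6}:  v_{5} + v_{6} = 0  so sig = [2:]
  • {4,8}:  v_{4} + v_{8} = v_{6}  so sig = [2:1]
  • {2,5}:  v_{2} + v_{5} = v_{3} + v_{8}  so sig = [2:1,1]
  • {5,7}:  v_{5} + v_{7} = v_{1} + v_{4}  so sig = [2:1,1]
  • {0,5}:  v_{0} + v_{5} = v_{4} + v_{7} + v_{9}  so sig = [2:1,1,1]
  • {5,8}:  v_{5} + v_{8} = v_{1} + v_{3} + v_{9}  so sig = [2:1,1,1]
  • {0,8}:  v_{0} + v_{8} = 2·v_{6} + v_{7} + v_{9}  so sig = [2:1,1,2]
  • {2,7}:  v_{2} + v_{7} = v_{1} + v_{3} + 3·v_{6}  so sig = [2:1,1,3]
  • {0,1}:  v_{0} + v_{1} = 2·v_{7} + v_{9}  so sig = [2:1,2]
  • {0,3}:  v_{0} + v_{3} = v_{4} + 2·v_{6}  so sig = [2:1,2]
  • {2,4}:  v_{2} + v_{4} = v_{3} + 2·v_{6}  so sig = [2:1,2]
  • {7,8}:  v_{7} + v_{8} = v_{1} + 2·v_{6}  so sig = [2:1,2]
  • {0,2}:  v_{0} + v_{2} = 4·v_{6}  so sig = [2:4]
  • {1,4,6}:  v_{1} + v_{4} + v_{6} = v_{7}  so sig = [3:1]
  • {3,6,8}:  v_{3} + v_{6} + v_{8} = v_{2}  so sig = [3:1]
  • {3,7,9}:  v_{3} + v_{7} + v_{9} = v_{6}  so sig = [3:1]
  • {1,2,9}:  v_{1} + v_{2} + v_{9} = 2·v_{8}  so sig = [3:2]
  • {1,3,4,9}:  v_{1} + v_{3} + v_{4} + v_{9} = 0  so sig = [4:]
  • {1,3,6,9}:  v_{1} + v_{3} + v_{6} + v_{9} = v_{8}  so sig = [4:1]
  • {4,6,7,9}:  v_{4} + v_{6} + v_{7} + v_{9} = v_{0}  so sig = [4:1]

so the primitive-relation signature multiset is
    |P|=2: 13 collections, coeffs (), (1), (1,1), (1,1), (1,1,1), (1,1,1), (1,1,2), (1,1,3), (1,2), (1,2), (1,2), (1,2), (4)
    |P|=3: 4 collections, coeffs (1), (1), (1), (2)
    |P|=4: 3 collections, coeffs (), (1), (1)


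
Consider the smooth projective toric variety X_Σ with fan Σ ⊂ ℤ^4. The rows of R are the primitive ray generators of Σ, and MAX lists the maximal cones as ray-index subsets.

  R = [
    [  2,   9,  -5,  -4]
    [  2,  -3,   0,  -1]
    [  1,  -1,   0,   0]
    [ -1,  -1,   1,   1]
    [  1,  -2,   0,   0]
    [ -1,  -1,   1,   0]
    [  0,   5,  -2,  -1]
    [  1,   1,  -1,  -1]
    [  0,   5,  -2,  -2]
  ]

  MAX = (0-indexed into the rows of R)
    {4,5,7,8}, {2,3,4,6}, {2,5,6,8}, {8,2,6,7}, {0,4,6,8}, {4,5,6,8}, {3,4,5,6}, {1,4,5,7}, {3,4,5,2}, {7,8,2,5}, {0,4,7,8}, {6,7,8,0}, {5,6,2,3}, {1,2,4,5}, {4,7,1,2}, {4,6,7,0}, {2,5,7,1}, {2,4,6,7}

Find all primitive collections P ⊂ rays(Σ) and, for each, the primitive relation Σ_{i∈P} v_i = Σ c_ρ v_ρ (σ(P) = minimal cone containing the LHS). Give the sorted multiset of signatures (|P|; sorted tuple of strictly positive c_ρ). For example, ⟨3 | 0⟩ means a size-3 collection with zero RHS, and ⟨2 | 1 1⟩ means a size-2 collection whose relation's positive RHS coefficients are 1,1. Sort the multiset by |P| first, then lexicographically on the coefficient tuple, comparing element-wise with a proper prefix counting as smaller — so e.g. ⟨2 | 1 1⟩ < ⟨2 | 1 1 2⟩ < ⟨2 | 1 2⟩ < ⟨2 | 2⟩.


14 collections generate NE(X_Σ); each relation:

  P={3,7}:  v_{3} + v_{7} = 0  ⇒ sig = ⟨2 | 0⟩
  P={3,8}:  v_{3} + v_{8} = v_{5} + v_{6}  ⇒ sig = ⟨2 | 1 1⟩
  P={0,3}:  v_{0} + v_{3} = v_{4} + v_{6} + v_{8}  ⇒ sig = ⟨2 | 1 1 1⟩
  P={1,3}:  v_{1} + v_{3} = v_{2} + v_{4} + v_{5}  ⇒ sig = ⟨2 | 1 1 1⟩
  P={0,1}:  v_{0} + v_{1} = v_{4} + 3·v_{7} + v_{8}  ⇒ sig = ⟨2 | 1 1 3⟩
  P={0,5}:  v_{0} + v_{5} = v_{4} + 2·v_{8}  ⇒ sig = ⟨2 | 1 2⟩
  P={0,2}:  v_{0} + v_{2} = v_{6} + 3·v_{7}  ⇒ sig = ⟨2 | 1 3⟩
  P={1,8}:  v_{1} + v_{8} = v_{5} + 3·v_{7}  ⇒ sig = ⟨2 | 1 3⟩
  P={1,6}:  v_{1} + v_{6} = 2·v_{7}  ⇒ sig = ⟨2 | 2⟩
  P={5,6,7}:  v_{5} + v_{6} + v_{7} = v_{8}  ⇒ sig = ⟨3 | 1⟩
  P={2,4,8}:  v_{2} + v_{4} + v_{8} = 2·v_{7}  ⇒ sig = ⟨3 | 2⟩
  P={2,4,5,6}:  v_{2} + v_{4} + v_{5} + v_{6} = v_{7}  ⇒ sig = ⟨4 | 1⟩
  P={2,4,5,7}:  v_{2} + v_{4} + v_{5} + v_{7} = v_{1}  ⇒ sig = ⟨4 | 1⟩
  P={4,6,7,8}:  v_{4} + v_{6} + v_{7} + v_{8} = v_{0}  ⇒ sig = ⟨4 | 1⟩

Hence PRS(X_Σ) =
{ ⟨2 | 0⟩,  ⟨2 | 1 1⟩,  ⟨2 | 1 1 1⟩ ×2,  ⟨2 | 1 1 3⟩,  ⟨2 | 1 2⟩,  ⟨2 | 1 3⟩ ×2,  ⟨2 | 2⟩,  ⟨3 | 1⟩,  ⟨3 | 2⟩,  ⟨4 | 1⟩ ×3 }


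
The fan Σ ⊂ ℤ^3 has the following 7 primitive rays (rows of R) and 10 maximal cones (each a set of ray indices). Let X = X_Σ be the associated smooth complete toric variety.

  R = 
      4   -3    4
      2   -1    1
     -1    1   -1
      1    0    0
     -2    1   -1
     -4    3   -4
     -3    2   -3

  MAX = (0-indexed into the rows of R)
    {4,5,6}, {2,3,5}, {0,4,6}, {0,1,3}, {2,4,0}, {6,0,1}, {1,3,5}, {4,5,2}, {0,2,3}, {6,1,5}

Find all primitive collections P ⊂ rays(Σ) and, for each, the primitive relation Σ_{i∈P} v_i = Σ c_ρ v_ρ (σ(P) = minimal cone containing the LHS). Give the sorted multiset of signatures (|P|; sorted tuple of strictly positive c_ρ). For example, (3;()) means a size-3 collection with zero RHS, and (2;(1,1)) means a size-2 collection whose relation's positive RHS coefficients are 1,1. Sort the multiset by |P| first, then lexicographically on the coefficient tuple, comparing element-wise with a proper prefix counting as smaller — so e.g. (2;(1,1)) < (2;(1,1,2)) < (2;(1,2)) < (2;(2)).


Σ has 6 primitive collections:

  {0,5}:  v_{0} + v_{5} = 0 — sig = (2;())
  {1,4}:  v_{1} + v_{4} = 0 — sig = (2;())
  {1,2}:  v_{1} + v_{2} = v_{3} — sig = (2;(1))
  {2,6}:  v_{2} + v_{6} = v_{5} — sig = (2;(1))
  {3,4}:  v_{3} + v_{4} = v_{2} — sig = (2;(1))
  {3,6}:  v_{3} + v_{6} = v_{1} + v_{5} — sig = (2;(1,1))

so the primitive-relation signature multiset is
[(2;()), (2;()), (2;(1)), (2;(1)), (2;(1)), (2;(1,1))]


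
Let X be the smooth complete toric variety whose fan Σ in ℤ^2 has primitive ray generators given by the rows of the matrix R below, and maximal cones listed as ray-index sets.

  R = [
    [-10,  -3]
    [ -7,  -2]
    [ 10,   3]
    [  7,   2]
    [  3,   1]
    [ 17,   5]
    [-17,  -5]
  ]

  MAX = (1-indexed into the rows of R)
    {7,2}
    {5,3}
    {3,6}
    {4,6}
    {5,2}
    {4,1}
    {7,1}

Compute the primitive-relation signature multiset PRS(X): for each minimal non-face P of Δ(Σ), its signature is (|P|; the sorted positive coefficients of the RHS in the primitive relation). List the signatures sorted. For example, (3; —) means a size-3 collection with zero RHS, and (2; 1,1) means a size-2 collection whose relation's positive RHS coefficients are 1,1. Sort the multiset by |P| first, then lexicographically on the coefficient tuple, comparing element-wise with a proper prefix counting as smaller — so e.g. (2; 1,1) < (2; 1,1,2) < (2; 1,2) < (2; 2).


Δ(Σ) — 7 vertices, 14 min non-faces:

  • {1,3}:  v_{1} + v_{3} = 0  →  sig = (2; —)
  • {2,4}:  v_{2} + v_{4} = 0  →  sig = (2; —)
  • {6,7}:  v_{6} + v_{7} = 0  →  sig = (2; —)
  • {1,2}:  v_{1} + v_{2} = v_{7}  →  sig = (2; 1)
  • {1,5}:  v_{1} + v_{5} = v_{2}  →  sig = (2; 1)
  • {1,6}:  v_{1} + v_{6} = v_{4}  →  sig = (2; 1)
  • {2,3}:  v_{2} + v_{3} = v_{5}  →  sig = (2; 1)
  • {2,6}:  v_{2} + v_{6} = v_{3}  →  sig = (2; 1)
  • {3,4}:  v_{3} + v_{4} = v_{6}  →  sig = (2; 1)
  • {3,7}:  v_{3} + v_{7} = v_{2}  →  sig = (2; 1)
  • {4,5}:  v_{4} + v_{5} = v_{3}  →  sig = (2; 1)
  • {4,7}:  v_{4} + v_{7} = v_{1}  →  sig = (2; 1)
  • {5,6}:  v_{5} + v_{6} = 2·v_{3}  →  sig = (2; 2)
  • {5,7}:  v_{5} + v_{7} = 2·v_{2}  →  sig = (2; 2)

Hence PRS(X_Σ) =
{ (2; —) ×3,  (2; 1) ×9,  (2; 2) ×2 }
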